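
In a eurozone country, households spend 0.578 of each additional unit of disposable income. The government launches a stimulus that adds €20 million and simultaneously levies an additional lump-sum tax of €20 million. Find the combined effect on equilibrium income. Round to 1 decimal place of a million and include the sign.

Expenditure multiplier = 1/(1 − MPC) = 1/(1 − 0.578) = 1/0.422 ≈ 2.37.
ΔG contributes k·ΔG = (+€20 million) / 0.422 ≈ +€47.4 million.
ΔT of +€20 million changes first-round spending by −c·ΔT = −€11.56 million, contributing k·(−c·ΔT) = (−€11.56 million) / 0.422 ≈ −€27.4 million.
With ΔG = ΔT and no other leakages, the balanced-budget multiplier is 1, so ΔY = ΔG = +€20 million.

+€20.0 million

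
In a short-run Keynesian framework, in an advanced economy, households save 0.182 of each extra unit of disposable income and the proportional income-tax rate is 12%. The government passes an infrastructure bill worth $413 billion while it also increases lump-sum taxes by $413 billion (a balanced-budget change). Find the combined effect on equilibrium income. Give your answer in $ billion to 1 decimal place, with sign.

MPC = 1 − MPS = 1 − 0.182 = 0.818.
Expenditure multiplier = 1/(1 − c(1−t)) = 1/(1 − 0.818×0.88) = 1/0.28016 ≈ 3.569.
ΔG contributes k·ΔG = (+$413 billion) / 0.28016 ≈ +$1,474.2 billion.
ΔT of +$413 billion changes first-round spending by −c·ΔT = −$337.834 billion, contributing k·(−c·ΔT) = (−$337.834 billion) / 0.28016 ≈ −$1,205.9 billion.
Net ΔY = k(ΔG − c·ΔT) = (+$75.166 billion) / 0.28016 ≈ +$268.3 billion.

+$268.3 billion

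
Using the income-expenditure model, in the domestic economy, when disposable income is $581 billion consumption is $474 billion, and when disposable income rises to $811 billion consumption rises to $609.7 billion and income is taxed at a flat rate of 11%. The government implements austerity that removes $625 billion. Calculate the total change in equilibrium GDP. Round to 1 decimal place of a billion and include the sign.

−$1,316.1 billion

MPC = ΔC/ΔYd = (609.7 − 474)/(811 − 581) = 135.7/230 = 0.59.
Spending multiplier = 1/(1 − c(1−t)) = 1/(1 − 0.59×0.89) = 1/0.4749 ≈ 2.106.
ΔY = k × ΔG = (−$625 billion) / 0.4749 ≈ −$1,316.1 billion.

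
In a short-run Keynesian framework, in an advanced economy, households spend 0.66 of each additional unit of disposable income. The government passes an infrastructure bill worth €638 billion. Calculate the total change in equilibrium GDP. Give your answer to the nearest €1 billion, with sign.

Expenditure multiplier = 1/(1 − MPC) = 1/(1 − 0.66) = 1/0.34 ≈ 2.941.
ΔY = k × ΔG = (+€638 billion) / 0.34 ≈ +€1,876 billion.

+€1,876 billion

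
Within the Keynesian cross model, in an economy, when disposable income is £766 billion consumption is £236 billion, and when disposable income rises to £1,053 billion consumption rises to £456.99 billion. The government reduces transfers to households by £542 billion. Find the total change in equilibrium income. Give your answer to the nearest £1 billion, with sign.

−£1,815 billion

MPC = ΔC/ΔYd = (456.99 − 236)/(1,053 − 766) = 220.99/287 = 0.77.
The transfer change shifts disposable income by −£542 billion, so first-round consumption changes by c·ΔTR = 0.77 × (−£542 billion) = −£417.34 billion.
Expenditure multiplier = 1/(1 − MPC) = 1/(1 − 0.77) = 1/0.23 ≈ 4.348.
The transfer multiplier is c × k ≈ 3.348, so ΔY = k × (c·ΔTR) = (−£417.34 billion) / 0.23 ≈ −£1,815 billion.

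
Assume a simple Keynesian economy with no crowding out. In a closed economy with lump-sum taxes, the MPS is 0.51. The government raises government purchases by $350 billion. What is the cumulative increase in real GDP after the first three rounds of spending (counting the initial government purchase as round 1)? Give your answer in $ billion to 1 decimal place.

MPC = 1 − MPS = 1 − 0.51 = 0.49.
Round 1 adds ΔG = $350 billion; each later round is MPC = 0.49 times the previous.
After 3 rounds: 350 + 171.5 + 84.035 = ΔG·(1 − c^3)/(1 − c) = 350 × (1 − 0.117649)/0.51 ≈ $605.5 billion.

$605.5 billion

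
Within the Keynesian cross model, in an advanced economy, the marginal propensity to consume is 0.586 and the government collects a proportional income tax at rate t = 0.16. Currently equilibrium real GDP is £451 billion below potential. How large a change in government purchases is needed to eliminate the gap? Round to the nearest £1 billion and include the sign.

Spending multiplier = 1/(1 − c(1−t)) = 1/(1 − 0.586×0.84) = 1/0.50776 ≈ 1.969.
Need ΔY = +£451 billion, so ΔG = ΔY/k = (+£451 billion) × 0.50776 ≈ +£229 billion.
The government should increase government purchases by £229 billion.

+£229 billion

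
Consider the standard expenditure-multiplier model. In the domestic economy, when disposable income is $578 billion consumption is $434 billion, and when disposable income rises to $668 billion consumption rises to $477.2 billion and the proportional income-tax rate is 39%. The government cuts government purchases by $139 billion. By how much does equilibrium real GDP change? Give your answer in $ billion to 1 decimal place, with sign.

−$196.5 billion

MPC = ΔC/ΔYd = (477.2 − 434)/(668 − 578) = 43.2/90 = 0.48.
Expenditure multiplier = 1/(1 − c(1−t)) = 1/(1 − 0.48×0.61) = 1/0.7072 ≈ 1.414.
ΔY = k × ΔG = (−$139 billion) / 0.7072 ≈ −$196.5 billion.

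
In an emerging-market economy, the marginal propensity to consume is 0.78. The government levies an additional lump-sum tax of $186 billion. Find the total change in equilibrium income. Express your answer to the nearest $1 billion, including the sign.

−$659 billion

A lump-sum tax change of +$186 billion shifts disposable income by −$186 billion; first-round consumption changes by −c × ΔT = −0.78 × (+$186 billion) = −$145.08 billion.
Expenditure multiplier = 1/(1 − MPC) = 1/(1 − 0.78) = 1/0.22 ≈ 4.545.
The tax multiplier is −c × k ≈ −3.545, so ΔY = k × (−c·ΔT) = (−$145.08 billion) / 0.22 ≈ −$659 billion.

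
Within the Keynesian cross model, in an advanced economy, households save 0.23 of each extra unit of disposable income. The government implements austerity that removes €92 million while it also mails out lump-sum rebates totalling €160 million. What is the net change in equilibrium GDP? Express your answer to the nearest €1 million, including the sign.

+€136 million

MPC = 1 − MPS = 1 − 0.23 = 0.77.
Expenditure multiplier = 1/(1 − MPC) = 1/(1 − 0.77) = 1/0.23 ≈ 4.348.
ΔG contributes k·ΔG = (−€92 million) / 0.23 = −€400 million.
ΔT of −€160 million changes first-round spending by −c·ΔT = +€123.2 million, contributing k·(−c·ΔT) = (+€123.2 million) / 0.23 ≈ +€535.7 million.
Net ΔY = k(ΔG − c·ΔT) = (+€31.2 million) / 0.23 ≈ +€136 million.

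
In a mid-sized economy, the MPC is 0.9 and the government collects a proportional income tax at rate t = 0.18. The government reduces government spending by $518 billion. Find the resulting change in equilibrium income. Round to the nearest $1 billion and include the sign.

Spending multiplier = 1/(1 − c(1−t)) = 1/(1 − 0.9×0.82) = 1/0.262 ≈ 3.817.
ΔY = k × ΔG = (−$518 billion) / 0.262 ≈ −$1,977 billion.

−$1,977 billion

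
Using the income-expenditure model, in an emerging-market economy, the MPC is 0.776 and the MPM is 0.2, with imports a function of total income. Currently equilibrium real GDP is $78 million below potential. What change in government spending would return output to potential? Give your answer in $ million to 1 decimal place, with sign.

+$33.1 million

Spending multiplier = 1/(1 − c + m) = 1/(1 − 0.776 + 0.2) = 1/0.424 ≈ 2.358.
Need ΔY = +$78 million, so ΔG = ΔY/k = (+$78 million) × 0.424 ≈ +$33.1 million.
The government should increase government spending by $33.1 million.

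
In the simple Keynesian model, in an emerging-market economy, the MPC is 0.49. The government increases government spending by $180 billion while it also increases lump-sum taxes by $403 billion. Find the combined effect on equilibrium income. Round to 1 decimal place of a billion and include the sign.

−$34.3 billion

Expenditure multiplier = 1/(1 − MPC) = 1/(1 − 0.49) = 1/0.51 ≈ 1.961.
ΔG contributes k·ΔG = (+$180 billion) / 0.51 ≈ +$352.9 billion.
ΔT of +$403 billion changes first-round spending by −c·ΔT = −$197.47 billion, contributing k·(−c·ΔT) = (−$197.47 billion) / 0.51 ≈ −$387.2 billion.
Net ΔY = k(ΔG − c·ΔT) = (−$17.47 billion) / 0.51 ≈ −$34.3 billion.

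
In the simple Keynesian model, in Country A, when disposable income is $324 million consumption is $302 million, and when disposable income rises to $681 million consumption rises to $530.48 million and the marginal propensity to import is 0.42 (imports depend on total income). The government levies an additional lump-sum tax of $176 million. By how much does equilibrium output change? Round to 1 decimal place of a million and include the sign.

−$144.4 million

MPC = ΔC/ΔYd = (530.48 − 302)/(681 − 324) = 228.48/357 = 0.64.
A lump-sum tax change of +$176 million shifts disposable income by −$176 million; first-round consumption changes by −c × ΔT = −0.64 × (+$176 million) = −$112.64 million.
Expenditure multiplier = 1/(1 − c + m) = 1/(1 − 0.64 + 0.42) = 1/0.78 ≈ 1.282.
The tax multiplier is −c × k ≈ −0.821, so ΔY = k × (−c·ΔT) = (−$112.64 million) / 0.78 ≈ −$144.4 million.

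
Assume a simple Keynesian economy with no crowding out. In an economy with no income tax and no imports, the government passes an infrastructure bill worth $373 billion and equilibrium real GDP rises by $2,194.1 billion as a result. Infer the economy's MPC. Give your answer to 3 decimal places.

0.830

Implied spending multiplier k = ΔY/ΔG = 2,194.1/373 ≈ 5.8823.
Since k = 1/(1 − MPC), MPC = 1 − 1/k = 1 − ΔG/ΔY = 1 − 373/2,194.1 ≈ 0.830.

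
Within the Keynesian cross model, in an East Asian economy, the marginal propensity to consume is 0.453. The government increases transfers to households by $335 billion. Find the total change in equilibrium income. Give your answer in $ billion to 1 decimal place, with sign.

+$277.4 billion

The transfer change shifts disposable income by +$335 billion, so first-round consumption changes by c·ΔTR = 0.453 × (+$335 billion) = +$151.755 billion.
Expenditure multiplier = 1/(1 − MPC) = 1/(1 − 0.453) = 1/0.547 ≈ 1.828.
The transfer multiplier is c × k ≈ 0.828, so ΔY = k × (c·ΔTR) = (+$151.755 billion) / 0.547 ≈ +$277.4 billion.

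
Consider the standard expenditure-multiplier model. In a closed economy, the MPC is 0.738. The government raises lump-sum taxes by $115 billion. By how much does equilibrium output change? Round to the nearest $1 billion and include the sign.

−$324 billion

A lump-sum tax change of +$115 billion shifts disposable income by −$115 billion; first-round consumption changes by −c × ΔT = −0.738 × (+$115 billion) = −$84.87 billion.
Expenditure multiplier = 1/(1 − MPC) = 1/(1 − 0.738) = 1/0.262 ≈ 3.817.
The tax multiplier is −c × k ≈ −2.817, so ΔY = k × (−c·ΔT) = (−$84.87 billion) / 0.262 ≈ −$324 billion.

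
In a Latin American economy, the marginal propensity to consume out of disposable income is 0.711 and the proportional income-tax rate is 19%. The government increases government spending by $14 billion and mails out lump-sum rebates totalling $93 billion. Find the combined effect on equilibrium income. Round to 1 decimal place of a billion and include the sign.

+$188.9 billion

Expenditure multiplier = 1/(1 − c(1−t)) = 1/(1 − 0.711×0.81) = 1/0.42409 ≈ 2.358.
ΔG contributes k·ΔG = (+$14 billion) / 0.42409 ≈ +$33 billion.
ΔT of −$93 billion changes first-round spending by −c·ΔT = +$66.123 billion, contributing k·(−c·ΔT) = (+$66.123 billion) / 0.42409 ≈ +$155.9 billion.
Net ΔY = k(ΔG − c·ΔT) = (+$80.123 billion) / 0.42409 ≈ +$188.9 billion.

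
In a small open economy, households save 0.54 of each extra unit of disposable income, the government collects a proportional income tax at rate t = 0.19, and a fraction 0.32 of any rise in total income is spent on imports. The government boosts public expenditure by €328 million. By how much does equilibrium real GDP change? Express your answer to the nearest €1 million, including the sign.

+€346 million

MPC = 1 − MPS = 1 − 0.54 = 0.46.
Government-spending multiplier = 1/(1 − c(1−t) + m) = 1/(1 − 0.46×0.81 + 0.32) = 1/0.9474 ≈ 1.056.
ΔY = k × ΔG = (+€328 million) / 0.9474 ≈ +€346 million.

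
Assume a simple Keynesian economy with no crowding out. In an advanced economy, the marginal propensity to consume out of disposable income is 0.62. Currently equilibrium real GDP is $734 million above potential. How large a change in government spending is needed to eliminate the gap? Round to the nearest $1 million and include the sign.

−$279 million

Spending multiplier = 1/(1 − MPC) = 1/(1 − 0.62) = 1/0.38 ≈ 2.632.
Need ΔY = −$734 million, so ΔG = ΔY/k = (−$734 million) × 0.38 ≈ −$279 million.
The government should cut government spending by $279 million.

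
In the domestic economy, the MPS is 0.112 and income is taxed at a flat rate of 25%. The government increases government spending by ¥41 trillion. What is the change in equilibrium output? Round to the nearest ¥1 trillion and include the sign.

+¥123 trillion

MPC = 1 − MPS = 1 − 0.112 = 0.888.
Expenditure multiplier = 1/(1 − c(1−t)) = 1/(1 − 0.888×0.75) = 1/0.334 ≈ 2.994.
ΔY = k × ΔG = (+¥41 trillion) / 0.334 ≈ +¥123 trillion.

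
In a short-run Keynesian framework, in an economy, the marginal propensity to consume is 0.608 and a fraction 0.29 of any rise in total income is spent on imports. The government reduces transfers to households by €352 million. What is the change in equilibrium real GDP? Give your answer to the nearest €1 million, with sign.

−€314 million

The transfer change shifts disposable income by −€352 million, so first-round consumption changes by c·ΔTR = 0.608 × (−€352 million) = −€214.016 million.
Expenditure multiplier = 1/(1 − c + m) = 1/(1 − 0.608 + 0.29) = 1/0.682 ≈ 1.466.
The transfer multiplier is c × k ≈ 0.891, so ΔY = k × (c·ΔTR) = (−€214.016 million) / 0.682 ≈ −€314 million.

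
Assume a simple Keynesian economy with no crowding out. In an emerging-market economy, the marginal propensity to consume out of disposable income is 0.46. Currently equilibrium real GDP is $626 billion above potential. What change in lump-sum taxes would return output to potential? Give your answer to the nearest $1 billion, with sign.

Spending multiplier = 1/(1 − MPC) = 1/(1 − 0.46) = 1/0.54 ≈ 1.852.
Tax multiplier = −c·k = −0.46/0.54 ≈ −0.852. Need ΔY = −$626 billion, so ΔT = ΔY/(−c·k) = −(−$626 billion) × 0.54 / 0.46 ≈ +$735 billion.
The government should raise lump-sum taxes by $735 billion.

+$735 billion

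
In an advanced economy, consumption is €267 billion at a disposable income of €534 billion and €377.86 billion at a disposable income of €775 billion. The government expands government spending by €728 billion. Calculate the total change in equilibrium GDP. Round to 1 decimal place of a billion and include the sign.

+€1,348.1 billion

MPC = ΔC/ΔYd = (377.86 − 267)/(775 − 534) = 110.86/241 = 0.46.
Expenditure multiplier = 1/(1 − MPC) = 1/(1 − 0.46) = 1/0.54 ≈ 1.852.
ΔY = k × ΔG = (+€728 billion) / 0.54 ≈ +€1,348.1 billion.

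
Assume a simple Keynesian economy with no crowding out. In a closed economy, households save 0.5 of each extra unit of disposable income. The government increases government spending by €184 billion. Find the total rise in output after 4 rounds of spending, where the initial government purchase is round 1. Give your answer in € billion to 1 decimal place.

MPC = 1 − MPS = 1 − 0.5 = 0.5.
Round 1 adds ΔG = €184 billion; each later round is MPC = 0.5 times the previous.
After 4 rounds: 184 + 92 + 46 + 23 = ΔG·(1 − c^4)/(1 − c) = 184 × (1 − 0.0625)/0.5 = €345 billion.

€345.0 billion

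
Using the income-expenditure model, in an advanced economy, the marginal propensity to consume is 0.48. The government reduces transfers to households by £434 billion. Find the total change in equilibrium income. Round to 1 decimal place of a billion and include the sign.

The transfer change shifts disposable income by −£434 billion, so first-round consumption changes by c·ΔTR = 0.48 × (−£434 billion) = −£208.32 billion.
Expenditure multiplier = 1/(1 − MPC) = 1/(1 − 0.48) = 1/0.52 ≈ 1.923.
The transfer multiplier is c × k ≈ 0.923, so ΔY = k × (c·ΔTR) = (−£208.32 billion) / 0.52 ≈ −£400.6 billion.

−£400.6 billion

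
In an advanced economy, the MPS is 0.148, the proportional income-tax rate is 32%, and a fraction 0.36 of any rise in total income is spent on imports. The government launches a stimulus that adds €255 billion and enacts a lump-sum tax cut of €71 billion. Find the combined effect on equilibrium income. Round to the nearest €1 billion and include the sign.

+€404 billion

MPC = 1 − MPS = 1 − 0.148 = 0.852.
Expenditure multiplier = 1/(1 − c(1−t) + m) = 1/(1 − 0.852×0.68 + 0.36) = 1/0.78064 ≈ 1.281.
ΔG contributes k·ΔG = (+€255 billion) / 0.78064 ≈ +€326.7 billion.
ΔT of −€71 billion changes first-round spending by −c·ΔT = +€60.492 billion, contributing k·(−c·ΔT) = (+€60.492 billion) / 0.78064 ≈ +€77.5 billion.
Net ΔY = k(ΔG − c·ΔT) = (+€315.492 billion) / 0.78064 ≈ +€404 billion.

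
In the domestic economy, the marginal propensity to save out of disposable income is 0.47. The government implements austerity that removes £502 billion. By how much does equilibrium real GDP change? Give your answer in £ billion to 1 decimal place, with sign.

MPC = 1 − MPS = 1 − 0.47 = 0.53.
Expenditure multiplier = 1/(1 − MPC) = 1/(1 − 0.53) = 1/0.47 ≈ 2.128.
ΔY = k × ΔG = (−£502 billion) / 0.47 ≈ −£1,068.1 billion.

−£1,068.1 billion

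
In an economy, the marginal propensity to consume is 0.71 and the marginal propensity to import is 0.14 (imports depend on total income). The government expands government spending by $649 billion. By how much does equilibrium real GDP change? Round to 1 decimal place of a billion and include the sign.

Government-spending multiplier = 1/(1 − c + m) = 1/(1 − 0.71 + 0.14) = 1/0.43 ≈ 2.326.
ΔY = k × ΔG = (+$649 billion) / 0.43 ≈ +$1,509.3 billion.

+$1,509.3 billion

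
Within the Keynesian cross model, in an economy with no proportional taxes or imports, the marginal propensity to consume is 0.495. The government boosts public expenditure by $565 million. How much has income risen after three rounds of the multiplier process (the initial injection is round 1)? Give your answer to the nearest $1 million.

Round 1 adds ΔG = $565 million; each later round is MPC = 0.495 times the previous.
After 3 rounds: 565 + 279.675 + 138.439125 = ΔG·(1 − c^3)/(1 − c) = 565 × (1 − 0.121287375)/0.505 ≈ $983 million.

$983 million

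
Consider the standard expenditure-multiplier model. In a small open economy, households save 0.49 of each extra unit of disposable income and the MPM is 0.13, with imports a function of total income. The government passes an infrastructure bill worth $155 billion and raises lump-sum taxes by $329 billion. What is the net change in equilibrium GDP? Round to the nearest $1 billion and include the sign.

−$21 billion

MPC = 1 − MPS = 1 − 0.49 = 0.51.
Expenditure multiplier = 1/(1 − c + m) = 1/(1 − 0.51 + 0.13) = 1/0.62 ≈ 1.613.
ΔG contributes k·ΔG = (+$155 billion) / 0.62 = +$250 billion.
ΔT of +$329 billion changes first-round spending by −c·ΔT = −$167.79 billion, contributing k·(−c·ΔT) = (−$167.79 billion) / 0.62 ≈ −$270.6 billion.
Net ΔY = k(ΔG − c·ΔT) = (−$12.79 billion) / 0.62 ≈ −$21 billion.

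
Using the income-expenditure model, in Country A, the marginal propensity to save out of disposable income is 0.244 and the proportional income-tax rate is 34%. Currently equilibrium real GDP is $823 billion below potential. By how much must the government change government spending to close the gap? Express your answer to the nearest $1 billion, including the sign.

MPC = 1 − MPS = 1 − 0.244 = 0.756.
Spending multiplier = 1/(1 − c(1−t)) = 1/(1 − 0.756×0.66) = 1/0.50104 ≈ 1.996.
Need ΔY = +$823 billion, so ΔG = ΔY/k = (+$823 billion) × 0.50104 ≈ +$412 billion.
The government should increase government spending by $412 billion.

+$412 billion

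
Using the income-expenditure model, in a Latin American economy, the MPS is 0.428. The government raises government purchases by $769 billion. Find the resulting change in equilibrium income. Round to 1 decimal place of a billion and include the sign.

MPC = 1 − MPS = 1 − 0.428 = 0.572.
Spending multiplier = 1/(1 − MPC) = 1/(1 − 0.572) = 1/0.428 ≈ 2.336.
ΔY = k × ΔG = (+$769 billion) / 0.428 ≈ +$1,796.7 billion.

+$1,796.7 billion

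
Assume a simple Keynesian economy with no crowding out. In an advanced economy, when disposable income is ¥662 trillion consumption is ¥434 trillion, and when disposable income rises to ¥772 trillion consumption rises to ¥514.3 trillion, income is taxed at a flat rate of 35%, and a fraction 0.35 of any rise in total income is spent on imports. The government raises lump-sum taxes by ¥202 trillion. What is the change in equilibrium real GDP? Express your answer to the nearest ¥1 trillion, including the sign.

MPC = ΔC/ΔYd = (514.3 − 434)/(772 − 662) = 80.3/110 = 0.73.
A lump-sum tax change of +¥202 trillion shifts disposable income by −¥202 trillion; first-round consumption changes by −c × ΔT = −0.73 × (+¥202 trillion) = −¥147.46 trillion.
Expenditure multiplier = 1/(1 − c(1−t) + m) = 1/(1 − 0.73×0.65 + 0.35) = 1/0.8755 ≈ 1.142.
The tax multiplier is −c × k ≈ −0.834, so ΔY = k × (−c·ΔT) = (−¥147.46 trillion) / 0.8755 ≈ −¥168 trillion.

−¥168 trillion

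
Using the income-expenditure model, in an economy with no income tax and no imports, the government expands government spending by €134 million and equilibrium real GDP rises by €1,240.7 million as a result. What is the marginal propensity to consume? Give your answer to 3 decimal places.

Implied spending multiplier k = ΔY/ΔG = 1,240.7/134 ≈ 9.259.
Since k = 1/(1 − MPC), MPC = 1 − 1/k = 1 − ΔG/ΔY = 1 − 134/1,240.7 ≈ 0.892.

0.892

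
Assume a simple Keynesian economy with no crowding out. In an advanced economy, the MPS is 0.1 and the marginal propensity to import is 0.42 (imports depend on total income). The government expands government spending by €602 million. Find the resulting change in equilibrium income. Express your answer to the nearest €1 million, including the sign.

+€1,158 million

MPC = 1 − MPS = 1 − 0.1 = 0.9.
Expenditure multiplier = 1/(1 − c + m) = 1/(1 − 0.9 + 0.42) = 1/0.52 ≈ 1.923.
ΔY = k × ΔG = (+€602 million) / 0.52 ≈ +€1,158 million.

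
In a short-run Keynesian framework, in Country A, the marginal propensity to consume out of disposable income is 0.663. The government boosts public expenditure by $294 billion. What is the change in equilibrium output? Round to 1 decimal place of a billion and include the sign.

+$872.4 billion

Expenditure multiplier = 1/(1 − MPC) = 1/(1 − 0.663) = 1/0.337 ≈ 2.967.
ΔY = k × ΔG = (+$294 billion) / 0.337 ≈ +$872.4 billion.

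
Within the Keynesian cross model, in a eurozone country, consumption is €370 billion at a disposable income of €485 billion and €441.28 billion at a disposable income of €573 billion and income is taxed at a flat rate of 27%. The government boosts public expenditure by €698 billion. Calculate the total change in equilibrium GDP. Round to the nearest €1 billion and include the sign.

+€1,708 billion

MPC = ΔC/ΔYd = (441.28 − 370)/(573 − 485) = 71.28/88 = 0.81.
Government-spending multiplier = 1/(1 − c(1−t)) = 1/(1 − 0.81×0.73) = 1/0.4087 ≈ 2.447.
ΔY = k × ΔG = (+€698 billion) / 0.4087 ≈ +€1,708 billion.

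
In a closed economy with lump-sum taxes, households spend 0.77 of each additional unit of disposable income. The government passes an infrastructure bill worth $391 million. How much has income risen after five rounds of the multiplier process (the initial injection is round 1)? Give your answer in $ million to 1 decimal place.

$1,239.8 million

Round 1 adds ΔG = $391 million; each later round is MPC = 0.77 times the previous.
After 5 rounds: 391 + 301.07 + 231.8239 + 178.504403 + 137.44839031 = ΔG·(1 − c^5)/(1 − c) = 391 × (1 − 0.2706784157)/0.23 ≈ $1,239.8 million.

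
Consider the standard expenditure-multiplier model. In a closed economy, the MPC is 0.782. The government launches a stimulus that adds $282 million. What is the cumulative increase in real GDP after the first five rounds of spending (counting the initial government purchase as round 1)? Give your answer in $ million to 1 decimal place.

Round 1 adds ΔG = $282 million; each later round is MPC = 0.782 times the previous.
After 5 rounds: 282 + 220.524 + 172.449768 + 134.855718576 + 105.457171926432 = ΔG·(1 − c^5)/(1 − c) = 282 × (1 − 0.292437973214432)/0.218 ≈ $915.3 million.

$915.3 million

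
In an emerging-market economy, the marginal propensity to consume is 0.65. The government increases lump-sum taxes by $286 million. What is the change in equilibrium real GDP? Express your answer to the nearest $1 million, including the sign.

−$531 million

A lump-sum tax change of +$286 million shifts disposable income by −$286 million; first-round consumption changes by −c × ΔT = −0.65 × (+$286 million) = −$185.9 million.
Expenditure multiplier = 1/(1 − MPC) = 1/(1 − 0.65) = 1/0.35 ≈ 2.857.
The tax multiplier is −c × k ≈ −1.857, so ΔY = k × (−c·ΔT) = (−$185.9 million) / 0.35 ≈ −$531 million.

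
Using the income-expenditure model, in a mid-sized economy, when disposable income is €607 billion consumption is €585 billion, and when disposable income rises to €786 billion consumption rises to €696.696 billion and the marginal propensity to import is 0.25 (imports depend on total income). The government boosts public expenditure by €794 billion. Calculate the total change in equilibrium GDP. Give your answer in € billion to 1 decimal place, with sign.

+€1,268.4 billion

MPC = ΔC/ΔYd = (696.696 − 585)/(786 − 607) = 111.696/179 = 0.624.
Government-spending multiplier = 1/(1 − c + m) = 1/(1 − 0.624 + 0.25) = 1/0.626 ≈ 1.597.
ΔY = k × ΔG = (+€794 billion) / 0.626 ≈ +€1,268.4 billion.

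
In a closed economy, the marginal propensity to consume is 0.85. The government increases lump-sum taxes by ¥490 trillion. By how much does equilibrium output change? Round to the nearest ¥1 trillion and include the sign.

−¥2,777 trillion

A lump-sum tax change of +¥490 trillion shifts disposable income by −¥490 trillion; first-round consumption changes by −c × ΔT = −0.85 × (+¥490 trillion) = −¥416.5 trillion.
Expenditure multiplier = 1/(1 − MPC) = 1/(1 − 0.85) = 1/0.15 ≈ 6.667.
The tax multiplier is −c × k ≈ −5.667, so ΔY = k × (−c·ΔT) = (−¥416.5 trillion) / 0.15 ≈ −¥2,777 trillion.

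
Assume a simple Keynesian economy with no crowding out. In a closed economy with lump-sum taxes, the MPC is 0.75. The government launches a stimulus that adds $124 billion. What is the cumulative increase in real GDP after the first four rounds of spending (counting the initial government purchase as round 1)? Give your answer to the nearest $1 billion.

$339 billion

Round 1 adds ΔG = $124 billion; each later round is MPC = 0.75 times the previous.
After 4 rounds: 124 + 93 + 69.75 + 52.3125 = ΔG·(1 − c^4)/(1 − c) = 124 × (1 − 0.31640625)/0.25 ≈ $339 billion.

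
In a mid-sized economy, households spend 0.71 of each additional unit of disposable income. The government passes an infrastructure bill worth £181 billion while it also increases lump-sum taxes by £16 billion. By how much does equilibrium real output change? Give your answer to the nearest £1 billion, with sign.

Expenditure multiplier = 1/(1 − MPC) = 1/(1 − 0.71) = 1/0.29 ≈ 3.448.
ΔG contributes k·ΔG = (+£181 billion) / 0.29 ≈ +£624.1 billion.
ΔT of +£16 billion changes first-round spending by −c·ΔT = −£11.36 billion, contributing k·(−c·ΔT) = (−£11.36 billion) / 0.29 ≈ −£39.2 billion.
Net ΔY = k(ΔG − c·ΔT) = (+£169.64 billion) / 0.29 ≈ +£585 billion.

+£585 billion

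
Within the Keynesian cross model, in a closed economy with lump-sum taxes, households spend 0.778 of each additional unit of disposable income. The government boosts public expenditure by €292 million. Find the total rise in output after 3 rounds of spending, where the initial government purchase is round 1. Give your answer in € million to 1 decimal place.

Round 1 adds ΔG = €292 million; each later round is MPC = 0.778 times the previous.
After 3 rounds: 292 + 227.176 + 176.742928 = ΔG·(1 − c^3)/(1 − c) = 292 × (1 − 0.470910952)/0.222 ≈ €695.9 million.

€695.9 million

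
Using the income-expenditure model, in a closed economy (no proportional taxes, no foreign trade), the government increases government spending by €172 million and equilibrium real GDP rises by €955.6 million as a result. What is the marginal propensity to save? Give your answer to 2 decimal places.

0.18

Implied spending multiplier k = ΔY/ΔG = 955.6/172 ≈ 5.5558.
Since k = 1/(1 − MPC), MPC = 1 − 1/k = 1 − ΔG/ΔY = 1 − 172/955.6 ≈ 0.82.
MPS = 1 − MPC = 0.18.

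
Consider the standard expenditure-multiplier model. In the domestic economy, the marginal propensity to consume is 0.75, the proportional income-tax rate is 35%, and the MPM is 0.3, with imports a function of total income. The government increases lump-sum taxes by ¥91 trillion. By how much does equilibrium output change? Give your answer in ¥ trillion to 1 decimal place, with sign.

A lump-sum tax change of +¥91 trillion shifts disposable income by −¥91 trillion; first-round consumption changes by −c × ΔT = −0.75 × (+¥91 trillion) = −¥68.25 trillion.
Expenditure multiplier = 1/(1 − c(1−t) + m) = 1/(1 − 0.75×0.65 + 0.3) = 1/0.8125 ≈ 1.231.
The tax multiplier is −c × k ≈ −0.923, so ΔY = k × (−c·ΔT) = (−¥68.25 trillion) / 0.8125 = −¥84 trillion.

−¥84.0 trillion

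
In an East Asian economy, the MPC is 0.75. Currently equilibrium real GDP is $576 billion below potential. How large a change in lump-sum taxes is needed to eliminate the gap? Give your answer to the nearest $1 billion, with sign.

−$192 billion

Spending multiplier = 1/(1 − MPC) = 1/(1 − 0.75) = 1/0.25 = 4.
Tax multiplier = −c·k = −0.75/0.25 = −3. Need ΔY = +$576 billion, so ΔT = ΔY/(−c·k) = −(+$576 billion) × 0.25 / 0.75 = −$192 billion.
The government should cut lump-sum taxes by $192 billion.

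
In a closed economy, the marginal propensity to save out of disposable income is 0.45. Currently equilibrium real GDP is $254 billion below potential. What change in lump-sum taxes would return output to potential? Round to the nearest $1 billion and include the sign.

−$208 billion

MPC = 1 − MPS = 1 − 0.45 = 0.55.
Spending multiplier = 1/(1 − MPC) = 1/(1 − 0.55) = 1/0.45 ≈ 2.222.
Tax multiplier = −c·k = −0.55/0.45 ≈ −1.222. Need ΔY = +$254 billion, so ΔT = ΔY/(−c·k) = −(+$254 billion) × 0.45 / 0.55 ≈ −$208 billion.
The government should cut lump-sum taxes by $208 billion.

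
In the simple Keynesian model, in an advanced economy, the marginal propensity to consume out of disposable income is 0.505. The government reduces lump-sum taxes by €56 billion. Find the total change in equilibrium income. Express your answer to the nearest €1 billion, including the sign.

+€57 billion

A lump-sum tax change of −€56 billion shifts disposable income by +€56 billion; first-round consumption changes by −c × ΔT = −0.505 × (−€56 billion) = +€28.28 billion.
Expenditure multiplier = 1/(1 − MPC) = 1/(1 − 0.505) = 1/0.495 ≈ 2.02.
The tax multiplier is −c × k ≈ −1.02, so ΔY = k × (−c·ΔT) = (+€28.28 billion) / 0.495 ≈ +€57 billion.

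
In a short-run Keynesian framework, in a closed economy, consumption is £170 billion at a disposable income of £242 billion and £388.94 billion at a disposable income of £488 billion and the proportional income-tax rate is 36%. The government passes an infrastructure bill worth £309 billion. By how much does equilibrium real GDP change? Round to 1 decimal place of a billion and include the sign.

MPC = ΔC/ΔYd = (388.94 − 170)/(488 − 242) = 218.94/246 = 0.89.
Spending multiplier = 1/(1 − c(1−t)) = 1/(1 − 0.89×0.64) = 1/0.4304 ≈ 2.323.
ΔY = k × ΔG = (+£309 billion) / 0.4304 ≈ +£717.9 billion.

+£717.9 billion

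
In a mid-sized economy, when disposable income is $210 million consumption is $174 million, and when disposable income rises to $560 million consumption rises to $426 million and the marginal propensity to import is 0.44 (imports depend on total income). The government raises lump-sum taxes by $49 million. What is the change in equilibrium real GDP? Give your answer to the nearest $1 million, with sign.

−$49 million

MPC = ΔC/ΔYd = (426 − 174)/(560 − 210) = 252/350 = 0.72.
A lump-sum tax change of +$49 million shifts disposable income by −$49 million; first-round consumption changes by −c × ΔT = −0.72 × (+$49 million) = −$35.28 million.
Expenditure multiplier = 1/(1 − c + m) = 1/(1 − 0.72 + 0.44) = 1/0.72 ≈ 1.389.
The tax multiplier is −c × k = −1, so ΔY = k × (−c·ΔT) = (−$35.28 million) / 0.72 = −$49 million.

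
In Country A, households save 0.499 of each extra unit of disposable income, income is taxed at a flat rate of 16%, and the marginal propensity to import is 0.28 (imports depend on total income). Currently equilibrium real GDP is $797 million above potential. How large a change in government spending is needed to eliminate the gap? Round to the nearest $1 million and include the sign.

−$685 million

MPC = 1 − MPS = 1 − 0.499 = 0.501.
Spending multiplier = 1/(1 − c(1−t) + m) = 1/(1 − 0.501×0.84 + 0.28) = 1/0.85916 ≈ 1.164.
Need ΔY = −$797 million, so ΔG = ΔY/k = (−$797 million) × 0.85916 ≈ −$685 million.
The government should cut government spending by $685 million.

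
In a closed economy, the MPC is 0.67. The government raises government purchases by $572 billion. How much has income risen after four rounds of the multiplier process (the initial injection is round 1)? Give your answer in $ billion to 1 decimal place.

Round 1 adds ΔG = $572 billion; each later round is MPC = 0.67 times the previous.
After 4 rounds: 572 + 383.24 + 256.7708 + 172.036436 = ΔG·(1 − c^4)/(1 − c) = 572 × (1 − 0.20151121)/0.33 ≈ $1,384 billion.

$1,384.0 billion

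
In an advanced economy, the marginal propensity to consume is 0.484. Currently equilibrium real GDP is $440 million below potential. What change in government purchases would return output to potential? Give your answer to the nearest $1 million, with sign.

+$227 million

Spending multiplier = 1/(1 − MPC) = 1/(1 − 0.484) = 1/0.516 ≈ 1.938.
Need ΔY = +$440 million, so ΔG = ΔY/k = (+$440 million) × 0.516 ≈ +$227 million.
The government should increase government purchases by $227 million.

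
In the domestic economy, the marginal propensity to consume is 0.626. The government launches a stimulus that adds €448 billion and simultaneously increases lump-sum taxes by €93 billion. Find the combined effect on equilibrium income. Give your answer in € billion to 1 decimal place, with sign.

+€1,042.2 billion

Expenditure multiplier = 1/(1 − MPC) = 1/(1 − 0.626) = 1/0.374 ≈ 2.674.
ΔG contributes k·ΔG = (+€448 billion) / 0.374 ≈ +€1,197.9 billion.
ΔT of +€93 billion changes first-round spending by −c·ΔT = −€58.218 billion, contributing k·(−c·ΔT) = (−€58.218 billion) / 0.374 ≈ −€155.7 billion.
Net ΔY = k(ΔG − c·ΔT) = (+€389.782 billion) / 0.374 ≈ +€1,042.2 billion.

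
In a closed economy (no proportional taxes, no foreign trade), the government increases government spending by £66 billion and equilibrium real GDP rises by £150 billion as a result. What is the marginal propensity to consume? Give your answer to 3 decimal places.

0.560

Implied spending multiplier k = ΔY/ΔG = 150/66 ≈ 2.2727.
Since k = 1/(1 − MPC), MPC = 1 − 1/k = 1 − ΔG/ΔY = 1 − 66/150 = 0.560.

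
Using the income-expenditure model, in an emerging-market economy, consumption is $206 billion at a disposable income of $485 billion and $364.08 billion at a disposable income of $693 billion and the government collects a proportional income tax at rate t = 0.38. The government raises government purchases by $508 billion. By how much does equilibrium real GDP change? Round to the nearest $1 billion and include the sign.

+$961 billion

MPC = ΔC/ΔYd = (364.08 − 206)/(693 − 485) = 158.08/208 = 0.76.
Expenditure multiplier = 1/(1 − c(1−t)) = 1/(1 − 0.76×0.62) = 1/0.5288 ≈ 1.891.
ΔY = k × ΔG = (+$508 billion) / 0.5288 ≈ +$961 billion.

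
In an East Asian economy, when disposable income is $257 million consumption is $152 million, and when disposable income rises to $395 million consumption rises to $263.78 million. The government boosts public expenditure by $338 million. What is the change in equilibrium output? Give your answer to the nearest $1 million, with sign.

MPC = ΔC/ΔYd = (263.78 − 152)/(395 − 257) = 111.78/138 = 0.81.
Expenditure multiplier = 1/(1 − MPC) = 1/(1 − 0.81) = 1/0.19 ≈ 5.263.
ΔY = k × ΔG = (+$338 million) / 0.19 ≈ +$1,779 million.

+$1,779 million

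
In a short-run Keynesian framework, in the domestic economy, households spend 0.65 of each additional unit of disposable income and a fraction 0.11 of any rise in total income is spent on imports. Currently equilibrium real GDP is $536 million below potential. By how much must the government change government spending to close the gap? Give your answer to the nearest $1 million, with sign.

+$247 million

Spending multiplier = 1/(1 − c + m) = 1/(1 − 0.65 + 0.11) = 1/0.46 ≈ 2.174.
Need ΔY = +$536 million, so ΔG = ΔY/k = (+$536 million) × 0.46 ≈ +$247 million.
The government should increase government spending by $247 million.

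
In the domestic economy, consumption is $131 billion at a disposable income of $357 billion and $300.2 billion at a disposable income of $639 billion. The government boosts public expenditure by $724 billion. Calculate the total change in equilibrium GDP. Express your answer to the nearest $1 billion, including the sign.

+$1,810 billion

MPC = ΔC/ΔYd = (300.2 − 131)/(639 − 357) = 169.2/282 = 0.6.
Spending multiplier = 1/(1 − MPC) = 1/(1 − 0.6) = 1/0.4 = 2.5.
ΔY = k × ΔG = (+$724 billion) / 0.4 = +$1,810 billion.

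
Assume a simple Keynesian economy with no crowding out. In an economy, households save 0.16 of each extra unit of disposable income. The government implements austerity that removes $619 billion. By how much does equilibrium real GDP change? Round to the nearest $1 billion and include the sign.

MPC = 1 − MPS = 1 − 0.16 = 0.84.
Expenditure multiplier = 1/(1 − MPC) = 1/(1 − 0.84) = 1/0.16 = 6.25.
ΔY = k × ΔG = (−$619 billion) / 0.16 ≈ −$3,869 billion.

−$3,869 billion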